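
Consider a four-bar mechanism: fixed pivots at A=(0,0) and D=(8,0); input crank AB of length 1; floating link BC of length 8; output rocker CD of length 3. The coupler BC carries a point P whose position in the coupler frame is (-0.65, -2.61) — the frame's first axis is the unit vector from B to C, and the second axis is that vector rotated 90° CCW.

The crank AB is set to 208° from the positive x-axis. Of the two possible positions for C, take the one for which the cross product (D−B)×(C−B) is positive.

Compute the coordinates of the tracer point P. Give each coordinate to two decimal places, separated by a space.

A=(0,0), D=(8.00,0)
B = A + 1.00·(cos208°, sin208°) = (-0.8829, -0.4695)
|BD| = 8.8953
circle(B,8.00) ∩ circle(D,3.00): a=7.5392, h=2.6760
  candidates: C₊=(6.5045,2.6007) cross=23.804; C₋=(6.7870,-2.7438) cross=-23.804
  mode + wants cross > 0 → take C=(6.5045,2.6007) (cross=23.804)
ex = (C−B)/|BC| = (0.9234,0.3838); ey = (-0.3838,0.9234)
P = B + -0.65·ex + -2.61·ey = (-0.4815,-3.1291)

-0.48 -3.13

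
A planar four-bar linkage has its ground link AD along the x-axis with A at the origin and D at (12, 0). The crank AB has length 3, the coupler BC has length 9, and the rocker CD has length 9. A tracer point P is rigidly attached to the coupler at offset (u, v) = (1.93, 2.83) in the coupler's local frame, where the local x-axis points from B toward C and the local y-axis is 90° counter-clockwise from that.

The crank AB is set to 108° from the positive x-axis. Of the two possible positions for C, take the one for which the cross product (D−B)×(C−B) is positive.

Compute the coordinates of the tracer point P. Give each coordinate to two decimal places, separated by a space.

-0.68 6.27

A=(0,0), D=(12.00,0)
B = A + 3.00·(cos108°, sin108°) = (-0.9271, 2.8532)
|BD| = 13.2382
circle(B,9.00) ∩ circle(D,9.00): a=6.6191, h=6.0982
  candidates: C₊=(6.8508,7.3814) cross=80.729; C₋=(4.2222,-4.5283) cross=-80.729
  mode + wants cross > 0 → take C=(6.8508,7.3814) (cross=80.729)
ex = (C−B)/|BC| = (0.8642,0.5031); ey = (-0.5031,0.8642)
P = B + 1.93·ex + 2.83·ey = (-0.6830,6.2699)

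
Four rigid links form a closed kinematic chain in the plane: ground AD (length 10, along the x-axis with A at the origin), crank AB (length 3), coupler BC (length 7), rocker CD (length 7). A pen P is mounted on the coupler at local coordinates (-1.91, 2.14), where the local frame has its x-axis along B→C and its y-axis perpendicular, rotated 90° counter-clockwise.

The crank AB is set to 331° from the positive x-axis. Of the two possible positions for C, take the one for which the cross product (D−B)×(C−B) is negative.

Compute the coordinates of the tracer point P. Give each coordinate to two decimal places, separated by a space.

2.85 1.40

A=(0,0), D=(10.00,0)
B = A + 3.00·(cos331°, sin331°) = (2.6239, -1.4544)
|BD| = 7.5182
circle(B,7.00) ∩ circle(D,7.00): a=3.7591, h=5.9050
  candidates: C₊=(5.1696,5.0663) cross=44.395; C₋=(7.4543,-6.5207) cross=-44.395
  mode - wants cross < 0 → take C=(7.4543,-6.5207) (cross=-44.395)
ex = (C−B)/|BC| = (0.6901,-0.7238); ey = (0.7238,0.6901)
P = B + -1.91·ex + 2.14·ey = (2.8547,1.4047)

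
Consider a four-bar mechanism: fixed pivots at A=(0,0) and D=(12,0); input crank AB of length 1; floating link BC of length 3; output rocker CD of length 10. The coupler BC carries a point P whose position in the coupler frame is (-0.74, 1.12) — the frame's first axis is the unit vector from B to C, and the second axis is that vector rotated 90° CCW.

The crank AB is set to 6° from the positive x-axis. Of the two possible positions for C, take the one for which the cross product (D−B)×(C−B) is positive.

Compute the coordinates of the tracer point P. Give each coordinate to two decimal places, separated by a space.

-0.34 -0.03

A=(0,0), D=(12.00,0)
B = A + 1.00·(cos6°, sin6°) = (0.9945, 0.1045)
|BD| = 11.0060
circle(B,3.00) ∩ circle(D,10.00): a=1.3689, h=2.6695
  candidates: C₊=(2.3887,2.7609) cross=29.380; C₋=(2.3380,-2.5778) cross=-29.380
  mode + wants cross > 0 → take C=(2.3887,2.7609) (cross=29.380)
ex = (C−B)/|BC| = (0.4647,0.8855); ey = (-0.8855,0.4647)
P = B + -0.74·ex + 1.12·ey = (-0.3411,-0.0302)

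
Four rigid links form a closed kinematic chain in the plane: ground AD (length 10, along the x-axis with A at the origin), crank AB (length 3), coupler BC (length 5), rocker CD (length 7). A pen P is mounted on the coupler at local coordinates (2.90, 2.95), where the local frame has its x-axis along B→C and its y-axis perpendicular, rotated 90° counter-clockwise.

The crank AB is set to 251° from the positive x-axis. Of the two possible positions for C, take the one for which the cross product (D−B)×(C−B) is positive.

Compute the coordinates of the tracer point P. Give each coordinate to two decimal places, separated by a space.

-0.45 1.27

A=(0,0), D=(10.00,0)
B = A + 3.00·(cos251°, sin251°) = (-0.9767, -2.8366)
|BD| = 11.3373
circle(B,5.00) ∩ circle(D,7.00): a=4.6102, h=1.9355
  candidates: C₊=(3.0026,0.1908) cross=21.943; C₋=(3.9711,-3.5570) cross=-21.943
  mode + wants cross > 0 → take C=(3.0026,0.1908) (cross=21.943)
ex = (C−B)/|BC| = (0.7959,0.6055); ey = (-0.6055,0.7959)
P = B + 2.90·ex + 2.95·ey = (-0.4549,1.2671)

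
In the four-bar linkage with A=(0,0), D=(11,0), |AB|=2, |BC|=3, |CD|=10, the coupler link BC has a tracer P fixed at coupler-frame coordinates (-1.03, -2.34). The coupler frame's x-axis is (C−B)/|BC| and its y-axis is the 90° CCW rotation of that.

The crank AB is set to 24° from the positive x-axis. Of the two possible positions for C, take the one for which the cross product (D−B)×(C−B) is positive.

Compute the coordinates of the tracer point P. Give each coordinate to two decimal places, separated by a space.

4.19 -0.16

A=(0,0), D=(11.00,0)
B = A + 2.00·(cos24°, sin24°) = (1.8271, 0.8135)
|BD| = 9.2089
circle(B,3.00) ∩ circle(D,10.00): a=-0.3364, h=2.9811
  candidates: C₊=(1.7553,3.8126) cross=27.452; C₋=(1.2287,-2.1262) cross=-27.452
  mode + wants cross > 0 → take C=(1.7553,3.8126) (cross=27.452)
ex = (C−B)/|BC| = (-0.0239,0.9997); ey = (-0.9997,-0.0239)
P = B + -1.03·ex + -2.34·ey = (4.1911,-0.1603)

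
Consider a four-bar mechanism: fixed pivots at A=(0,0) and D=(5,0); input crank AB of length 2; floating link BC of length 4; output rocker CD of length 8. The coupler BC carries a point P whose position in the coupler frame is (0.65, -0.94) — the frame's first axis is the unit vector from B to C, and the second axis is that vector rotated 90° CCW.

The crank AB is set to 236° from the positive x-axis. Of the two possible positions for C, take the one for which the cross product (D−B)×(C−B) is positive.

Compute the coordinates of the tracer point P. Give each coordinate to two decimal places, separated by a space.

-0.52 -0.68

A=(0,0), D=(5.00,0)
B = A + 2.00·(cos236°, sin236°) = (-1.1184, -1.6581)
|BD| = 6.3391
circle(B,4.00) ∩ circle(D,8.00): a=-0.6165, h=3.9522
  candidates: C₊=(-2.7472,1.9953) cross=25.053; C₋=(-0.6797,-5.6339) cross=-25.053
  mode + wants cross > 0 → take C=(-2.7472,1.9953) (cross=25.053)
ex = (C−B)/|BC| = (-0.4072,0.9133); ey = (-0.9133,-0.4072)
P = B + 0.65·ex + -0.94·ey = (-0.5245,-0.6816)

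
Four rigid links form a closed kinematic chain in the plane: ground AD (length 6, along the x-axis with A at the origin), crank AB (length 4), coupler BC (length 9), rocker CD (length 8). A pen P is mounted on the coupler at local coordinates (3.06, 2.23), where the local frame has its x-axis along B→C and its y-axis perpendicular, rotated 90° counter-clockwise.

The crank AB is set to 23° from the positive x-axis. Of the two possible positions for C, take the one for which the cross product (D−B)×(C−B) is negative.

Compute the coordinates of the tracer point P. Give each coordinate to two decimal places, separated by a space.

5.67 -1.66

A=(0,0), D=(6.00,0)
B = A + 4.00·(cos23°, sin23°) = (3.6820, 1.5629)
|BD| = 2.7957
circle(B,9.00) ∩ circle(D,8.00): a=4.4383, h=7.8296
  candidates: C₊=(11.7390,5.5735) cross=21.889; C₋=(2.9848,-7.4100) cross=-21.889
  mode - wants cross < 0 → take C=(2.9848,-7.4100) (cross=-21.889)
ex = (C−B)/|BC| = (-0.0775,-0.9970); ey = (0.9970,-0.0775)
P = B + 3.06·ex + 2.23·ey = (5.6683,-1.6606)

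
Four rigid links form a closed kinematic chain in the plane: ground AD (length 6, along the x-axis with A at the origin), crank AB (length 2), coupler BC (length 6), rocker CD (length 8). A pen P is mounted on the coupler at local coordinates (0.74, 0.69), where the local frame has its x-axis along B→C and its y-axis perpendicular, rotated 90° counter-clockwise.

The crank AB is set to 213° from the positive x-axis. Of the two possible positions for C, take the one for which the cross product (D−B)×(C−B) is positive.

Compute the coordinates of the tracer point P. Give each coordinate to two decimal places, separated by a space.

A=(0,0), D=(6.00,0)
B = A + 2.00·(cos213°, sin213°) = (-1.6773, -1.0893)
|BD| = 7.7542
circle(B,6.00) ∩ circle(D,8.00): a=2.0716, h=5.6310
  candidates: C₊=(-0.4173,4.7769) cross=43.664; C₋=(1.1648,-6.3734) cross=-43.664
  mode + wants cross > 0 → take C=(-0.4173,4.7769) (cross=43.664)
ex = (C−B)/|BC| = (0.2100,0.9777); ey = (-0.9777,0.2100)
P = B + 0.74·ex + 0.69·ey = (-2.1965,-0.2209)

-2.20 -0.22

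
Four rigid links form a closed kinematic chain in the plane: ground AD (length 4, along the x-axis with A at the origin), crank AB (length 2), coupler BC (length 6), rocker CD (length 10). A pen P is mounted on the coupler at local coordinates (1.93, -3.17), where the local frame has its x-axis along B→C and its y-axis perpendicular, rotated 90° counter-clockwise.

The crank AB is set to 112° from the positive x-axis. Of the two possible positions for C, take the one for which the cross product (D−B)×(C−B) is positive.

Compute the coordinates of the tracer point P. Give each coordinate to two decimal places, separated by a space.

1.71 4.63

A=(0,0), D=(4.00,0)
B = A + 2.00·(cos112°, sin112°) = (-0.7492, 1.8544)
|BD| = 5.0984
circle(B,6.00) ∩ circle(D,10.00): a=-3.7273, h=4.7019
  candidates: C₊=(-2.5111,7.5899) cross=23.972; C₋=(-5.9313,-1.1698) cross=-23.972
  mode + wants cross > 0 → take C=(-2.5111,7.5899) (cross=23.972)
ex = (C−B)/|BC| = (-0.2936,0.9559); ey = (-0.9559,-0.2936)
P = B + 1.93·ex + -3.17·ey = (1.7143,4.6301)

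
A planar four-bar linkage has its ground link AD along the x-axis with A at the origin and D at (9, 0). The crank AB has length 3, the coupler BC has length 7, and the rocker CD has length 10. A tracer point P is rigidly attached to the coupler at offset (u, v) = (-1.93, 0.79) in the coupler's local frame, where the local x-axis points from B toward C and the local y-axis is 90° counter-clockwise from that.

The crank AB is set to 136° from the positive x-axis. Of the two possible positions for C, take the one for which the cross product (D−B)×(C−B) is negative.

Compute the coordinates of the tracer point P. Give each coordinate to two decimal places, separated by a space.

-2.03 4.17

A=(0,0), D=(9.00,0)
B = A + 3.00·(cos136°, sin136°) = (-2.1580, 2.0840)
|BD| = 11.3510
circle(B,7.00) ∩ circle(D,10.00): a=3.4290, h=6.1026
  candidates: C₊=(2.3331,7.4533) cross=69.271; C₋=(0.0923,-4.5445) cross=-69.271
  mode - wants cross < 0 → take C=(0.0923,-4.5445) (cross=-69.271)
ex = (C−B)/|BC| = (0.3215,-0.9469); ey = (0.9469,0.3215)
P = B + -1.93·ex + 0.79·ey = (-2.0304,4.1655)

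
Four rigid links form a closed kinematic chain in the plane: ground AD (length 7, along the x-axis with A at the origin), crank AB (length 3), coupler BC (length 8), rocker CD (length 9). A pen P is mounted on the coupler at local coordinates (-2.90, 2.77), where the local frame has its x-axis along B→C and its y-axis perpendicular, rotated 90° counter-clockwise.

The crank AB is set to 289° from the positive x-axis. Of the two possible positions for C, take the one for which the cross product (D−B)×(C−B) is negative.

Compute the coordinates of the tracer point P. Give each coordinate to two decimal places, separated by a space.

1.23 1.17

A=(0,0), D=(7.00,0)
B = A + 3.00·(cos289°, sin289°) = (0.9767, -2.8366)
|BD| = 6.6578
circle(B,8.00) ∩ circle(D,9.00): a=2.0522, h=7.7323
  candidates: C₊=(-0.4610,5.0332) cross=51.480; C₋=(6.1277,-8.9576) cross=-51.480
  mode - wants cross < 0 → take C=(6.1277,-8.9576) (cross=-51.480)
ex = (C−B)/|BC| = (0.6439,-0.7651); ey = (0.7651,0.6439)
P = B + -2.90·ex + 2.77·ey = (1.2289,1.1659)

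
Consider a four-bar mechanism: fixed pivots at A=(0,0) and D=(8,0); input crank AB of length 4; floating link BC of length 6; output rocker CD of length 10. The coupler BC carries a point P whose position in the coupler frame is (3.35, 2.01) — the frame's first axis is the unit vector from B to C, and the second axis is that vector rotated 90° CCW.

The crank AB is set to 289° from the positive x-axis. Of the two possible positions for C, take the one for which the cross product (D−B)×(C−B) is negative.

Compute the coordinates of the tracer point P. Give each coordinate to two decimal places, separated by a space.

4.59 -5.89

A=(0,0), D=(8.00,0)
B = A + 4.00·(cos289°, sin289°) = (1.3023, -3.7821)
|BD| = 7.6918
circle(B,6.00) ∩ circle(D,10.00): a=-0.3144, h=5.9918
  candidates: C₊=(-1.9176,1.2807) cross=46.087; C₋=(3.9747,-9.1541) cross=-46.087
  mode - wants cross < 0 → take C=(3.9747,-9.1541) (cross=-46.087)
ex = (C−B)/|BC| = (0.4454,-0.8953); ey = (0.8953,0.4454)
P = B + 3.35·ex + 2.01·ey = (4.5940,-5.8862)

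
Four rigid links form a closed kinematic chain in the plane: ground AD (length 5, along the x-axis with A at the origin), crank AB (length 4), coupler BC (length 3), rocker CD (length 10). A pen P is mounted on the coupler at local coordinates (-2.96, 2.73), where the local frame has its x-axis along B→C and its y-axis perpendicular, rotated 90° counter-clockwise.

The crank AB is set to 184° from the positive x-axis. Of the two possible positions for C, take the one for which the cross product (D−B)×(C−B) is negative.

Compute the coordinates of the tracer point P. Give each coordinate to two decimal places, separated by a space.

A=(0,0), D=(5.00,0)
B = A + 4.00·(cos184°, sin184°) = (-3.9903, -0.2790)
|BD| = 8.9946
circle(B,3.00) ∩ circle(D,10.00): a=-0.5613, h=2.9470
  candidates: C₊=(-4.6427,2.6492) cross=26.507; C₋=(-4.4599,-3.2420) cross=-26.507
  mode - wants cross < 0 → take C=(-4.4599,-3.2420) (cross=-26.507)
ex = (C−B)/|BC| = (-0.1565,-0.9877); ey = (0.9877,-0.1565)
P = B + -2.96·ex + 2.73·ey = (-0.8306,2.2171)

-0.83 2.22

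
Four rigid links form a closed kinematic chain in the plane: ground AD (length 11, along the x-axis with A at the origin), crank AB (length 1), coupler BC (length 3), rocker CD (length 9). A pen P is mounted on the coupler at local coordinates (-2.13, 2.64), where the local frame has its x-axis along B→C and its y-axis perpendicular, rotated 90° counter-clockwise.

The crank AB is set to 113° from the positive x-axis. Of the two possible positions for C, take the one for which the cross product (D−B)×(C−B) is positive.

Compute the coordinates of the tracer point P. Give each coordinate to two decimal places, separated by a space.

-3.48 2.32

A=(0,0), D=(11.00,0)
B = A + 1.00·(cos113°, sin113°) = (-0.3907, 0.9205)
|BD| = 11.4279
circle(B,3.00) ∩ circle(D,9.00): a=2.5637, h=1.5580
  candidates: C₊=(2.2902,2.2669) cross=17.804; C₋=(2.0392,-0.8389) cross=-17.804
  mode + wants cross > 0 → take C=(2.2902,2.2669) (cross=17.804)
ex = (C−B)/|BC| = (0.8936,0.4488); ey = (-0.4488,0.8936)
P = B + -2.13·ex + 2.64·ey = (-3.4790,2.3238)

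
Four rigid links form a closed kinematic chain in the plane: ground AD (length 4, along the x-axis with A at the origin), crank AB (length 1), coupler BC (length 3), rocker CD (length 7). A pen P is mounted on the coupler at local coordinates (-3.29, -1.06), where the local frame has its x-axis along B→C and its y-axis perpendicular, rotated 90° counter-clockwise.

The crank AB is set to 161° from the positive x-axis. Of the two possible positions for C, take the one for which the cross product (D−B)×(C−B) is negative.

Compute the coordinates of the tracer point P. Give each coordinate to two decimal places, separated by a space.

0.08 3.63

A=(0,0), D=(4.00,0)
B = A + 1.00·(cos161°, sin161°) = (-0.9455, 0.3256)
|BD| = 4.9562
circle(B,3.00) ∩ circle(D,7.00): a=-1.5572, h=2.5642
  candidates: C₊=(-2.3309,2.9865) cross=12.709; C₋=(-2.6678,-2.1308) cross=-12.709
  mode - wants cross < 0 → take C=(-2.6678,-2.1308) (cross=-12.709)
ex = (C−B)/|BC| = (-0.5741,-0.8188); ey = (0.8188,-0.5741)
P = B + -3.29·ex + -1.06·ey = (0.0754,3.6279)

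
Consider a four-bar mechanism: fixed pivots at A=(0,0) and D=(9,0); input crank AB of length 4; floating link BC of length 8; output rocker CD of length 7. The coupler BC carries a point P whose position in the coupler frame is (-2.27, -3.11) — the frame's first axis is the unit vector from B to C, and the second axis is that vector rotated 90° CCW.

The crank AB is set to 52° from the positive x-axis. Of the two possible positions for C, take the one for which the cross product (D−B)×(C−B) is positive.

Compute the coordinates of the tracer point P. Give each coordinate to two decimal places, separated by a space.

1.96 -0.67

A=(0,0), D=(9.00,0)
B = A + 4.00·(cos52°, sin52°) = (2.4626, 3.1520)
|BD| = 7.2576
circle(B,8.00) ∩ circle(D,7.00): a=4.6622, h=6.5011
  candidates: C₊=(9.4857,6.9831) cross=47.182; C₋=(3.8387,-4.7287) cross=-47.182
  mode + wants cross > 0 → take C=(9.4857,6.9831) (cross=47.182)
ex = (C−B)/|BC| = (0.8779,0.4789); ey = (-0.4789,0.8779)
P = B + -2.27·ex + -3.11·ey = (1.9592,-0.6652)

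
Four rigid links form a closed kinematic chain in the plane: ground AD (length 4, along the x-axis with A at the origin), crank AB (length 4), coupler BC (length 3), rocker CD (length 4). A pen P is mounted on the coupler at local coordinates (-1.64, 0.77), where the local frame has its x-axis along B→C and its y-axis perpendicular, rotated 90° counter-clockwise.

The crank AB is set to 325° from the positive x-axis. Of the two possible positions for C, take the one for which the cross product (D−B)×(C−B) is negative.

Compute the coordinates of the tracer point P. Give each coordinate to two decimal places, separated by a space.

2.05 -0.96

A=(0,0), D=(4.00,0)
B = A + 4.00·(cos325°, sin325°) = (3.2766, -2.2943)
|BD| = 2.4056
circle(B,3.00) ∩ circle(D,4.00): a=-0.2521, h=2.9894
  candidates: C₊=(0.3498,-1.6358) cross=7.191; C₋=(6.0518,-3.4337) cross=-7.191
  mode - wants cross < 0 → take C=(6.0518,-3.4337) (cross=-7.191)
ex = (C−B)/|BC| = (0.9251,-0.3798); ey = (0.3798,0.9251)
P = B + -1.64·ex + 0.77·ey = (2.0519,-0.9592)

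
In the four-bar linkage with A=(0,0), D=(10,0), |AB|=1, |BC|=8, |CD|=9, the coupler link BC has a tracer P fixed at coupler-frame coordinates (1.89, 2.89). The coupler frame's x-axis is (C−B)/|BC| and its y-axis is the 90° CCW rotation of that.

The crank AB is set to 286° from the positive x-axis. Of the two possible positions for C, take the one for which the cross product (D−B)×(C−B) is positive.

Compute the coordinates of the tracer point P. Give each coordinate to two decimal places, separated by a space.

-1.57 1.96

A=(0,0), D=(10.00,0)
B = A + 1.00·(cos286°, sin286°) = (0.2756, -0.9613)
|BD| = 9.7718
circle(B,8.00) ∩ circle(D,9.00): a=4.0160, h=6.9189
  candidates: C₊=(3.5916,6.3192) cross=67.610; C₋=(4.9528,-7.4516) cross=-67.610
  mode + wants cross > 0 → take C=(3.5916,6.3192) (cross=67.610)
ex = (C−B)/|BC| = (0.4145,0.9101); ey = (-0.9101,0.4145)
P = B + 1.89·ex + 2.89·ey = (-1.5710,1.9566)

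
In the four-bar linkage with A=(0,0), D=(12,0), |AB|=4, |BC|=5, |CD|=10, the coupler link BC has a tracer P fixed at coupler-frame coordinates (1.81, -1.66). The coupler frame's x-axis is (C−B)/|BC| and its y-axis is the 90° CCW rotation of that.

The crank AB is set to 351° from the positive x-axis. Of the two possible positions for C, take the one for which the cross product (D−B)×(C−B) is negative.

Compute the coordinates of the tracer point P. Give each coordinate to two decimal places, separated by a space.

A=(0,0), D=(12.00,0)
B = A + 4.00·(cos351°, sin351°) = (3.9508, -0.6257)
|BD| = 8.0735
circle(B,5.00) ∩ circle(D,10.00): a=-0.6080, h=4.9629
  candidates: C₊=(2.9599,4.2751) cross=40.068; C₋=(3.7292,-5.6208) cross=-40.068
  mode - wants cross < 0 → take C=(3.7292,-5.6208) (cross=-40.068)
ex = (C−B)/|BC| = (-0.0443,-0.9990); ey = (0.9990,-0.0443)
P = B + 1.81·ex + -1.66·ey = (2.2122,-2.3604)

2.21 -2.36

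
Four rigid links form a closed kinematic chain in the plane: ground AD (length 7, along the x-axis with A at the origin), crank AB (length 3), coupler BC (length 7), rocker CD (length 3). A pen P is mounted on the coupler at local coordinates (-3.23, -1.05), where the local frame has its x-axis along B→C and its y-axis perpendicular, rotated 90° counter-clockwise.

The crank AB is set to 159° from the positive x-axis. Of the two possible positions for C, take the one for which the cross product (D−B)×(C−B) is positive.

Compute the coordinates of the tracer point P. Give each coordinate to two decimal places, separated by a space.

-6.03 0.03

A=(0,0), D=(7.00,0)
B = A + 3.00·(cos159°, sin159°) = (-2.8007, 1.0751)
|BD| = 9.8595
circle(B,7.00) ∩ circle(D,3.00): a=6.9583, h=0.7633
  candidates: C₊=(4.1993,1.0751) cross=7.526; C₋=(4.0328,-0.4424) cross=-7.526
  mode + wants cross > 0 → take C=(4.1993,1.0751) (cross=7.526)
ex = (C−B)/|BC| = (1.0000,-0.0000); ey = (0.0000,1.0000)
P = B + -3.23·ex + -1.05·ey = (-6.0307,0.0251)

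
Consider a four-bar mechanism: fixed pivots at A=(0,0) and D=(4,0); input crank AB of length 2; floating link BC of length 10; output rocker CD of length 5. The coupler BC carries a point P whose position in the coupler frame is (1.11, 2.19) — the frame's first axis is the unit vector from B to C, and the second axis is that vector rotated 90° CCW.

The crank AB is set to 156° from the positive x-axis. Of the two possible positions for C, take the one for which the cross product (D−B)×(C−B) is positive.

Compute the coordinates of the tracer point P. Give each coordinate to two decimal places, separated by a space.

-1.25 3.20

A=(0,0), D=(4.00,0)
B = A + 2.00·(cos156°, sin156°) = (-1.8271, 0.8135)
|BD| = 5.8836
circle(B,10.00) ∩ circle(D,5.00): a=9.3154, h=3.6363
  candidates: C₊=(7.9016,3.1268) cross=21.394; C₋=(6.8961,-4.0758) cross=-21.394
  mode + wants cross > 0 → take C=(7.9016,3.1268) (cross=21.394)
ex = (C−B)/|BC| = (0.9729,0.2313); ey = (-0.2313,0.9729)
P = B + 1.11·ex + 2.19·ey = (-1.2538,3.2009)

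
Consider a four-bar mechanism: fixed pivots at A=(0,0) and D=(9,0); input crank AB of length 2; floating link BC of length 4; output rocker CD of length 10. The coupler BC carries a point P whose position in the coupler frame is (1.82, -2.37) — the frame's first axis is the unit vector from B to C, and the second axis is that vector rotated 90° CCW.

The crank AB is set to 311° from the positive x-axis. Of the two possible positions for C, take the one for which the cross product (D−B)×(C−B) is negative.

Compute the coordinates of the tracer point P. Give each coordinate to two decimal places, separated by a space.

A=(0,0), D=(9.00,0)
B = A + 2.00·(cos311°, sin311°) = (1.3121, -1.5094)
|BD| = 7.8347
circle(B,4.00) ∩ circle(D,10.00): a=-1.4435, h=3.7305
  candidates: C₊=(-0.8230,1.8731) cross=29.227; C₋=(0.6144,-5.4481) cross=-29.227
  mode - wants cross < 0 → take C=(0.6144,-5.4481) (cross=-29.227)
ex = (C−B)/|BC| = (-0.1744,-0.9847); ey = (0.9847,-0.1744)
P = B + 1.82·ex + -2.37·ey = (-1.3390,-2.8881)

-1.34 -2.89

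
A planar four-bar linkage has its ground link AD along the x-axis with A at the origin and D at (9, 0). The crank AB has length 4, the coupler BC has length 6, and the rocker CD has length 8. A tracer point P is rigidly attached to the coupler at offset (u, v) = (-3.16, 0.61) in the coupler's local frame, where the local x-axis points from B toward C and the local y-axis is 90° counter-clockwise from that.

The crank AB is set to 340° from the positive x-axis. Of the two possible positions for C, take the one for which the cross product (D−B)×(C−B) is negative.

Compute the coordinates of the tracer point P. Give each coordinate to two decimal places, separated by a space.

3.48 1.84

A=(0,0), D=(9.00,0)
B = A + 4.00·(cos340°, sin340°) = (3.7588, -1.3681)
|BD| = 5.4168
circle(B,6.00) ∩ circle(D,8.00): a=0.1239, h=5.9987
  candidates: C₊=(2.3636,4.4675) cross=32.494; C₋=(5.3937,-7.1410) cross=-32.494
  mode - wants cross < 0 → take C=(5.3937,-7.1410) (cross=-32.494)
ex = (C−B)/|BC| = (0.2725,-0.9622); ey = (0.9622,0.2725)
P = B + -3.16·ex + 0.61·ey = (3.4846,1.8386)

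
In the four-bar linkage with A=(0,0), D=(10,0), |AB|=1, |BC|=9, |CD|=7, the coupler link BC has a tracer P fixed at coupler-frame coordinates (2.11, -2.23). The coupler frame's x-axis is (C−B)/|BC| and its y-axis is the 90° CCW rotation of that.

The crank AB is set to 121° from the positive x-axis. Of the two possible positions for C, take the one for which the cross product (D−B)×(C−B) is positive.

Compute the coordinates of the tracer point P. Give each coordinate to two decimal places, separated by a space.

2.51 0.31

A=(0,0), D=(10.00,0)
B = A + 1.00·(cos121°, sin121°) = (-0.5150, 0.8572)
|BD| = 10.5499
circle(B,9.00) ∩ circle(D,7.00): a=6.7916, h=5.9055
  candidates: C₊=(6.7339,6.1913) cross=62.302; C₋=(5.7743,-5.5806) cross=-62.302
  mode + wants cross > 0 → take C=(6.7339,6.1913) (cross=62.302)
ex = (C−B)/|BC| = (0.8054,0.5927); ey = (-0.5927,0.8054)
P = B + 2.11·ex + -2.23·ey = (2.5061,0.3116)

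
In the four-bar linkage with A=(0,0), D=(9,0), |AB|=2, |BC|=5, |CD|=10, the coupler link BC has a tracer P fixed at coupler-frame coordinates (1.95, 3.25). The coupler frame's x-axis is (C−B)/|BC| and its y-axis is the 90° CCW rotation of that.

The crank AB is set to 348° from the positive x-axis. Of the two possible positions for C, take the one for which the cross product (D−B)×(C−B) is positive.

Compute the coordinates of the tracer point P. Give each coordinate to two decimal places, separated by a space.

-1.81 0.02

A=(0,0), D=(9.00,0)
B = A + 2.00·(cos348°, sin348°) = (1.9563, -0.4158)
|BD| = 7.0560
circle(B,5.00) ∩ circle(D,10.00): a=-1.7867, h=4.6699
  candidates: C₊=(-0.1025,4.1407) cross=32.951; C₋=(0.4479,-5.1829) cross=-32.951
  mode + wants cross > 0 → take C=(-0.1025,4.1407) (cross=32.951)
ex = (C−B)/|BC| = (-0.4118,0.9113); ey = (-0.9113,-0.4118)
P = B + 1.95·ex + 3.25·ey = (-1.8083,0.0230)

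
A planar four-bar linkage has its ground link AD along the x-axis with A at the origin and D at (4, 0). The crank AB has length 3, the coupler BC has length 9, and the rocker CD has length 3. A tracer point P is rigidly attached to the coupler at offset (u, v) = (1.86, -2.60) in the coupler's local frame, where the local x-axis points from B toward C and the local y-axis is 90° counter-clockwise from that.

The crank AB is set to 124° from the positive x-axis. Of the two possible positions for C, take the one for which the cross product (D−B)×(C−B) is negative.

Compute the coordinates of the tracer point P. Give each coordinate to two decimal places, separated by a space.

A=(0,0), D=(4.00,0)
B = A + 3.00·(cos124°, sin124°) = (-1.6776, 2.4871)
|BD| = 6.1984
circle(B,9.00) ∩ circle(D,3.00): a=8.9071, h=1.2896
  candidates: C₊=(6.9985,0.0943) cross=7.993; C₋=(5.9636,-2.2681) cross=-7.993
  mode - wants cross < 0 → take C=(5.9636,-2.2681) (cross=-7.993)
ex = (C−B)/|BC| = (0.8490,-0.5284); ey = (0.5284,0.8490)
P = B + 1.86·ex + -2.60·ey = (-1.4721,-0.7031)

-1.47 -0.70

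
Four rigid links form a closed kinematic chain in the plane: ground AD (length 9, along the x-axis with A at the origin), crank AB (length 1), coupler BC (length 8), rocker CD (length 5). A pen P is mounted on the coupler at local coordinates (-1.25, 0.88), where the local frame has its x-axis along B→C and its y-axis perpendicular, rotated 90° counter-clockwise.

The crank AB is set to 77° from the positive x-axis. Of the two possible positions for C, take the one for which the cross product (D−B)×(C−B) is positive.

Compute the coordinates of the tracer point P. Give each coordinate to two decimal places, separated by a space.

-1.29 1.17

A=(0,0), D=(9.00,0)
B = A + 1.00·(cos77°, sin77°) = (0.2250, 0.9744)
|BD| = 8.8290
circle(B,8.00) ∩ circle(D,5.00): a=6.6231, h=4.4871
  candidates: C₊=(7.3028,4.7031) cross=39.617; C₋=(6.3124,-4.2163) cross=-39.617
  mode + wants cross > 0 → take C=(7.3028,4.7031) (cross=39.617)
ex = (C−B)/|BC| = (0.8847,0.4661); ey = (-0.4661,0.8847)
P = B + -1.25·ex + 0.88·ey = (-1.2911,1.1703)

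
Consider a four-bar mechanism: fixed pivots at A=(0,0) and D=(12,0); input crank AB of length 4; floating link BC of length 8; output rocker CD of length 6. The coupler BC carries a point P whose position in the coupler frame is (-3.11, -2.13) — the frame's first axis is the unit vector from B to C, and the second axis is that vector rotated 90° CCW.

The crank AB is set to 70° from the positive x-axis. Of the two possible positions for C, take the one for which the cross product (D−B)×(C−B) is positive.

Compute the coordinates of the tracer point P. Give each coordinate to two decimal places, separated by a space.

A=(0,0), D=(12.00,0)
B = A + 4.00·(cos70°, sin70°) = (1.3681, 3.7588)
|BD| = 11.2768
circle(B,8.00) ∩ circle(D,6.00): a=6.8799, h=4.0825
  candidates: C₊=(9.2153,5.3147) cross=46.038; C₋=(6.4937,-2.3835) cross=-46.038
  mode + wants cross > 0 → take C=(9.2153,5.3147) (cross=46.038)
ex = (C−B)/|BC| = (0.9809,0.1945); ey = (-0.1945,0.9809)
P = B + -3.11·ex + -2.13·ey = (-1.2683,1.0646)

-1.27 1.06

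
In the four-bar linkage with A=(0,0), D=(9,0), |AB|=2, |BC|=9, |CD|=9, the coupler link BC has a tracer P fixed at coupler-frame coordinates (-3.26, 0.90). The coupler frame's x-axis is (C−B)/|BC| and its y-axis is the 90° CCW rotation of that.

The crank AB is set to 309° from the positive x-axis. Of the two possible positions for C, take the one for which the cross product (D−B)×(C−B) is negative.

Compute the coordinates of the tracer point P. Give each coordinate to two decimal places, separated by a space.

-0.00 1.58

A=(0,0), D=(9.00,0)
B = A + 2.00·(cos309°, sin309°) = (1.2586, -1.5543)
|BD| = 7.8959
circle(B,9.00) ∩ circle(D,9.00): a=3.9479, h=8.0879
  candidates: C₊=(3.5372,7.1525) cross=63.861; C₋=(6.7214,-8.7068) cross=-63.861
  mode - wants cross < 0 → take C=(6.7214,-8.7068) (cross=-63.861)
ex = (C−B)/|BC| = (0.6070,-0.7947); ey = (0.7947,0.6070)
P = B + -3.26·ex + 0.90·ey = (-0.0048,1.5828)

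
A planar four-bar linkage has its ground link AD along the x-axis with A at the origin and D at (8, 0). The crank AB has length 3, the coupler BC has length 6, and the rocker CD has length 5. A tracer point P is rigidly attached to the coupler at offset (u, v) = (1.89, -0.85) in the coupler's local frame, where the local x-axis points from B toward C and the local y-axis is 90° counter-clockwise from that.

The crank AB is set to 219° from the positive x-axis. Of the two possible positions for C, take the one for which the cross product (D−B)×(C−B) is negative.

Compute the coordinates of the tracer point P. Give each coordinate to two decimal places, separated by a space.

A=(0,0), D=(8.00,0)
B = A + 3.00·(cos219°, sin219°) = (-2.3314, -1.8880)
|BD| = 10.5025
circle(B,6.00) ∩ circle(D,5.00): a=5.7749, h=1.6279
  candidates: C₊=(3.0568,0.7515) cross=17.097; C₋=(3.6421,-2.4512) cross=-17.097
  mode - wants cross < 0 → take C=(3.6421,-2.4512) (cross=-17.097)
ex = (C−B)/|BC| = (0.9956,-0.0939); ey = (0.0939,0.9956)
P = B + 1.89·ex + -0.85·ey = (-0.5296,-2.9116)

-0.53 -2.91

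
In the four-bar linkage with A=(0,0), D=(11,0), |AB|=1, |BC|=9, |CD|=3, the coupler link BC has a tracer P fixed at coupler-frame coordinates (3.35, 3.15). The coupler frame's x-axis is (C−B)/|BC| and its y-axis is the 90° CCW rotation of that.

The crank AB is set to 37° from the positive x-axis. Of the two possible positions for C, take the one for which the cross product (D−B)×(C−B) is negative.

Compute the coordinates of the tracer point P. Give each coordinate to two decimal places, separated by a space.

A=(0,0), D=(11.00,0)
B = A + 1.00·(cos37°, sin37°) = (0.7986, 0.6018)
|BD| = 10.2191
circle(B,9.00) ∩ circle(D,3.00): a=8.6324, h=2.5460
  candidates: C₊=(9.5660,2.6351) cross=26.018; C₋=(9.2661,-2.4482) cross=-26.018
  mode - wants cross < 0 → take C=(9.2661,-2.4482) (cross=-26.018)
ex = (C−B)/|BC| = (0.9408,-0.3389); ey = (0.3389,0.9408)
P = B + 3.35·ex + 3.15·ey = (5.0179,2.4301)

5.02 2.43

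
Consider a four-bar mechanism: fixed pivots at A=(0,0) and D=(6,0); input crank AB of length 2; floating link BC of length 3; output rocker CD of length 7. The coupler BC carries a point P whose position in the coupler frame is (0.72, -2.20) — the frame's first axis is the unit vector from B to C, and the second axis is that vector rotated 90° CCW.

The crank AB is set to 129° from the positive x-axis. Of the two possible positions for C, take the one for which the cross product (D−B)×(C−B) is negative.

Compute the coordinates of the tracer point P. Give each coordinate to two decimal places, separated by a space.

-3.34 0.54

A=(0,0), D=(6.00,0)
B = A + 2.00·(cos129°, sin129°) = (-1.2586, 1.5543)
|BD| = 7.4232
circle(B,3.00) ∩ circle(D,7.00): a=1.0173, h=2.8222
  candidates: C₊=(0.3271,4.1010) cross=20.950; C₋=(-0.8548,-1.4184) cross=-20.950
  mode - wants cross < 0 → take C=(-0.8548,-1.4184) (cross=-20.950)
ex = (C−B)/|BC| = (0.1346,-0.9909); ey = (0.9909,0.1346)
P = B + 0.72·ex + -2.20·ey = (-3.3417,0.5447)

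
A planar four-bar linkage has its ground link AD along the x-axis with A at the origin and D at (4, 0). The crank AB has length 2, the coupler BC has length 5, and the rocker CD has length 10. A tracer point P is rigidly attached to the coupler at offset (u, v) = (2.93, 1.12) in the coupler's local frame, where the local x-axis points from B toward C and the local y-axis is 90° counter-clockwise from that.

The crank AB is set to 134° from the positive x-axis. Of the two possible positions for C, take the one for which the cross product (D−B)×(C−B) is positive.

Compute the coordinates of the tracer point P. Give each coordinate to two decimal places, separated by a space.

-4.05 3.11

A=(0,0), D=(4.00,0)
B = A + 2.00·(cos134°, sin134°) = (-1.3893, 1.4387)
|BD| = 5.5780
circle(B,5.00) ∩ circle(D,10.00): a=-3.9338, h=3.0863
  candidates: C₊=(-4.3940,5.4352) cross=17.216; C₋=(-5.9860,-0.5286) cross=-17.216
  mode + wants cross > 0 → take C=(-4.3940,5.4352) (cross=17.216)
ex = (C−B)/|BC| = (-0.6009,0.7993); ey = (-0.7993,-0.6009)
P = B + 2.93·ex + 1.12·ey = (-4.0453,3.1076)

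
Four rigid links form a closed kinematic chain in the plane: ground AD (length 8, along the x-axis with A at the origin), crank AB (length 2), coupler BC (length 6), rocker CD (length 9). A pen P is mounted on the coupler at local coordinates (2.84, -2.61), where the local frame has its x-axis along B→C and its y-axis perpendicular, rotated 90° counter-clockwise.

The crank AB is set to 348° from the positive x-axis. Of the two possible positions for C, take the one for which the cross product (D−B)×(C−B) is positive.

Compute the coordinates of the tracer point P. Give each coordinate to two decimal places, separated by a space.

A=(0,0), D=(8.00,0)
B = A + 2.00·(cos348°, sin348°) = (1.9563, -0.4158)
|BD| = 6.0580
circle(B,6.00) ∩ circle(D,9.00): a=-0.6851, h=5.9608
  candidates: C₊=(0.8637,5.4838) cross=36.110; C₋=(1.6820,-6.4095) cross=-36.110
  mode + wants cross > 0 → take C=(0.8637,5.4838) (cross=36.110)
ex = (C−B)/|BC| = (-0.1821,0.9833); ey = (-0.9833,-0.1821)
P = B + 2.84·ex + -2.61·ey = (4.0055,2.8520)

4.01 2.85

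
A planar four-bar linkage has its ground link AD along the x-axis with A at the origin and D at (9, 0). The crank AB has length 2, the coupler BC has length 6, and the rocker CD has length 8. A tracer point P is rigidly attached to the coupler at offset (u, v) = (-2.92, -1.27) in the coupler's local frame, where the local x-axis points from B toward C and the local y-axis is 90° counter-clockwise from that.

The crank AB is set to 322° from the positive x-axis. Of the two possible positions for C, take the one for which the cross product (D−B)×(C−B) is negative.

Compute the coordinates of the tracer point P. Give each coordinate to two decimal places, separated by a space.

A=(0,0), D=(9.00,0)
B = A + 2.00·(cos322°, sin322°) = (1.5760, -1.2313)
|BD| = 7.5254
circle(B,6.00) ∩ circle(D,8.00): a=1.9023, h=5.6904
  candidates: C₊=(2.5216,4.6937) cross=42.823; C₋=(4.3838,-6.5338) cross=-42.823
  mode - wants cross < 0 → take C=(4.3838,-6.5338) (cross=-42.823)
ex = (C−B)/|BC| = (0.4680,-0.8837); ey = (0.8837,0.4680)
P = B + -2.92·ex + -1.27·ey = (-0.9128,0.7549)

-0.91 0.75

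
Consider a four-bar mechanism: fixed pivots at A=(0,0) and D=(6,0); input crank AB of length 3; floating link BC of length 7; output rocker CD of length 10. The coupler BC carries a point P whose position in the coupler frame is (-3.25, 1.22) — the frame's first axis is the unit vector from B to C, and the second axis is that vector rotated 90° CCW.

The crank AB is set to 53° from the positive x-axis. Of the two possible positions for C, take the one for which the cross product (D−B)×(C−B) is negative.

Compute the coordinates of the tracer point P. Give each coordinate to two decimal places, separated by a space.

5.15 3.33

A=(0,0), D=(6.00,0)
B = A + 3.00·(cos53°, sin53°) = (1.8054, 2.3959)
|BD| = 4.8306
circle(B,7.00) ∩ circle(D,10.00): a=-2.8636, h=6.3875
  candidates: C₊=(2.4870,9.3626) cross=30.855; C₋=(-3.8492,-1.7303) cross=-30.855
  mode - wants cross < 0 → take C=(-3.8492,-1.7303) (cross=-30.855)
ex = (C−B)/|BC| = (-0.8078,-0.5895); ey = (0.5895,-0.8078)
P = B + -3.25·ex + 1.22·ey = (5.1499,3.3261)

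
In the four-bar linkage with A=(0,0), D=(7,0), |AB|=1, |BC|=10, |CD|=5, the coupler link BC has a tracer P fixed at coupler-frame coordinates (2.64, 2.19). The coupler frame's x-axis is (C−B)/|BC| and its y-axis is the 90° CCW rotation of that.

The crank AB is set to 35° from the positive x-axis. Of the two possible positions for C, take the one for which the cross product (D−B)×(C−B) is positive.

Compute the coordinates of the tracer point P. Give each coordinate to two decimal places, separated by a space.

A=(0,0), D=(7.00,0)
B = A + 1.00·(cos35°, sin35°) = (0.8192, 0.5736)
|BD| = 6.2074
circle(B,10.00) ∩ circle(D,5.00): a=9.1449, h=4.0461
  candidates: C₊=(10.2988,3.7574) cross=25.116; C₋=(9.5510,-4.3003) cross=-25.116
  mode + wants cross > 0 → take C=(10.2988,3.7574) (cross=25.116)
ex = (C−B)/|BC| = (0.9480,0.3184); ey = (-0.3184,0.9480)
P = B + 2.64·ex + 2.19·ey = (2.6245,3.4901)

2.62 3.49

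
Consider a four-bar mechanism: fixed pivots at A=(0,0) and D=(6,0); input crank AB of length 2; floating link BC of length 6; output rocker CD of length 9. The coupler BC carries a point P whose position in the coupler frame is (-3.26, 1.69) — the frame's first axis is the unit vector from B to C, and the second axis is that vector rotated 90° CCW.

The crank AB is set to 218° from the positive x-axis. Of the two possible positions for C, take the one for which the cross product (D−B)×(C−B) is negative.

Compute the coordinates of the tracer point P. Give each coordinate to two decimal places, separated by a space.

A=(0,0), D=(6.00,0)
B = A + 2.00·(cos218°, sin218°) = (-1.5760, -1.2313)
|BD| = 7.6754
circle(B,6.00) ∩ circle(D,9.00): a=0.9063, h=5.9312
  candidates: C₊=(-1.6330,4.7684) cross=45.524; C₋=(0.2700,-6.9403) cross=-45.524
  mode - wants cross < 0 → take C=(0.2700,-6.9403) (cross=-45.524)
ex = (C−B)/|BC| = (0.3077,-0.9515); ey = (0.9515,0.3077)
P = B + -3.26·ex + 1.69·ey = (-0.9710,2.3905)

-0.97 2.39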